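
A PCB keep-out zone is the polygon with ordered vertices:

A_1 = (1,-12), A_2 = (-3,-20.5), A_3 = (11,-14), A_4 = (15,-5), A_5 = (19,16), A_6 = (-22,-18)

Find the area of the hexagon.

Apply the shoelace (surveyor's) formula: 2A = Σ (x_i·y_{i+1} − x_{i+1}·y_i), indices taken mod 6.
Σ = (-56.5) + (267.5) + (155) + (335) + (10) + (282) = 993
Area = |Σ|/2 = 496.5.

496.5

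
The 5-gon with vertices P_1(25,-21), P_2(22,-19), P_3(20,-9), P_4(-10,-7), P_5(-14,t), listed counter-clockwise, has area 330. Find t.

-15

Write out the shoelace sum; only the two edges meeting at P_5 involve t:
2·Area = [((-10)·t − (-14)·(-7)) + ((-14)·(-21) − 25·t)] + -61
       = -35·t + 135 = 660
⇒ t = -15.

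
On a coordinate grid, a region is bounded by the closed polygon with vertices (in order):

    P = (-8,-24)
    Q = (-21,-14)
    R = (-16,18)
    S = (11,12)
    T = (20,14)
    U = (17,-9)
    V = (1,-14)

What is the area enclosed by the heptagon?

Σ = (-392) + (-602) + (-390) + (-86) + (-418) + (-229) + (-136) = -2253
Area = |Σ|/2 = 1126.5.

1126.5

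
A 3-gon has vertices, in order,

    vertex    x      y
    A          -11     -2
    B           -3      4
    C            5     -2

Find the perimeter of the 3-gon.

|AB| = √((8)² + (6)²) = √100 = 10
|BC| = √((8)² + (-6)²) = √100 = 10
|CA| = √((-16)² + (0)²) = √256 = 16
Perimeter = 10 + 10 + 16 = 36.

36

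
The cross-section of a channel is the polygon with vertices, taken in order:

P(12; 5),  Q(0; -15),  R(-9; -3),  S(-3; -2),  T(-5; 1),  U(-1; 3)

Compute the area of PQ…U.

Apply Gauss's area formula: 2A = Σ (x_i·y_{i+1} − x_{i+1}·y_i), indices taken mod 6.
Cross-terms: -180, -135, 9, -13, -14, -41  ⇒  Σ = -374
Area = |Σ|/2 = 187.

187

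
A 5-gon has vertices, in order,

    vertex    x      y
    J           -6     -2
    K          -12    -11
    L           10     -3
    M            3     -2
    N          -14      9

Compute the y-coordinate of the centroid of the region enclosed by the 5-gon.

Apply the shoelace (surveyor's) formula. First the cross-terms c_i = x_i·y_{i+1} − x_{i+1}·y_i:
  42, 146, -11, -1, 82  ⇒  2A = 258, A = 129.
Then Σ (y_i + y_{i+1})·c_i = -1968, so ȳ = -1968 / (6·129) = -328/129.

-328/129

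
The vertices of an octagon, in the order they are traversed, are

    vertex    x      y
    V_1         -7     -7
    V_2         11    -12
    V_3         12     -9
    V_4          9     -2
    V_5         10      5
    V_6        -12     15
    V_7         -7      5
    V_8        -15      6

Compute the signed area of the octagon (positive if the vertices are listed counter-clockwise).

381.5

Apply the shoelace formula: 2A = Σ (x_i·y_{i+1} − x_{i+1}·y_i), indices taken mod 8.
V_1→V_2: (-7)(-12) − (11)(-7) = 161
V_2→V_3: (11)(-9) − (12)(-12) = 45
V_3→V_4: (12)(-2) − (9)(-9) = 57
V_4→V_5: (9)(5) − (10)(-2) = 65
V_5→V_6: (10)(15) − (-12)(5) = 210
V_6→V_7: (-12)(5) − (-7)(15) = 45
V_7→V_8: (-7)(6) − (-15)(5) = 33
V_8→V_1: (-15)(-7) − (-7)(6) = 147
Σ = 763
Signed area = Σ/2 = 381.5 (positive ⇒ counter-clockwise traversal).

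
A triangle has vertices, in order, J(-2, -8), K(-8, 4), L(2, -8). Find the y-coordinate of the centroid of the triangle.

-4

Apply the shoelace (surveyor's) formula. First the cross-terms c_i = x_i·y_{i+1} − x_{i+1}·y_i:
  -72, 56, -32  ⇒  2A = -48, A = -24.
Then Σ (y_i + y_{i+1})·c_i = 576, so ȳ = 576 / (6·(-24)) = -4.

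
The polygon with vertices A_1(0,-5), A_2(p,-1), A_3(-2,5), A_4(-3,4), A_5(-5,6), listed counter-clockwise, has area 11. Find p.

The doubled signed area Σ (x_i y_{i+1} − x_{i+1} y_i) is linear in p.
With p=0 it equals 32; the coefficient of p is 10 (from the two edges through A_2).
So 10·p + 32 = 2·11 = 22 ⇒ p = -1.

-1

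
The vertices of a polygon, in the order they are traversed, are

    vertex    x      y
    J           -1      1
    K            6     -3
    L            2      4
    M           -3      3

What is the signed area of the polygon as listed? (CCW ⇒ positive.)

Apply Gauss's area formula: 2A = Σ (x_i·y_{i+1} − x_{i+1}·y_i), indices taken mod 4.
J→K: (-1)(-3) − (6)(1) = -3
K→L: (6)(4) − (2)(-3) = 30
L→M: (2)(3) − (-3)(4) = 18
M→J: (-3)(1) − (-1)(3) = 0
Σ = 45
Signed area = Σ/2 = 22.5 (positive ⇒ counter-clockwise traversal).

22.5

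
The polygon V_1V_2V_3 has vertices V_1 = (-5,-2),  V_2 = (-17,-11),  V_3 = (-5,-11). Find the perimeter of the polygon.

36

|V_1V_2| = √((-12)² + (-9)²) = √225 = 15
|V_2V_3| = √((12)² + (0)²) = √144 = 12
|V_3V_1| = √((0)² + (9)²) = √81 = 9
Perimeter = 15 + 12 + 9 = 36.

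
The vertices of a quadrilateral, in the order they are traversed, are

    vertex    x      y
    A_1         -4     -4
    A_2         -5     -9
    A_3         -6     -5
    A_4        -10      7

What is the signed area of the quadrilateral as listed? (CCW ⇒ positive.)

Σ = (16) + (-29) + (-92) + (68) = -37
Signed area = Σ/2 = -18.5 (negative ⇒ clockwise traversal).

-18.5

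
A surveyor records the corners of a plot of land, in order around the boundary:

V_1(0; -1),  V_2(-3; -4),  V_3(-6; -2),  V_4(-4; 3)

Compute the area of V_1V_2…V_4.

21.5

Σ = (-3) + (-18) + (-26) + (4) = -43
Area = |Σ|/2 = 21.5.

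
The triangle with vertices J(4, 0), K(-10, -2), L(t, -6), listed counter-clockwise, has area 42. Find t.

Write out the shoelace sum; only the two edges meeting at L involve t:
2·Area = [((-10)·(-6) − t·(-2)) + (t·0 − 4·(-6))] + -8
       = 2·t + 76 = 84
⇒ t = 4.

4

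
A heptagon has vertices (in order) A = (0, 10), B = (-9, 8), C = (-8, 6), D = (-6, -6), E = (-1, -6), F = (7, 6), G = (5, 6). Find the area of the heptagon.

156

Cross-terms: 90, 10, 84, 30, 36, 12, 50  ⇒  Σ = 312
Area = |Σ|/2 = 156.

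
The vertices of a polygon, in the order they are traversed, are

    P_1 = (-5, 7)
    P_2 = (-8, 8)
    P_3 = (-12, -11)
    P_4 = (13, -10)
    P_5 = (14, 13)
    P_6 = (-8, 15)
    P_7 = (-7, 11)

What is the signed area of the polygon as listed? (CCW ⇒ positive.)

P_1→P_2: (-5)(8) − (-8)(7) = 16
P_2→P_3: (-8)(-11) − (-12)(8) = 184
P_3→P_4: (-12)(-10) − (13)(-11) = 263
P_4→P_5: (13)(13) − (14)(-10) = 309
P_5→P_6: (14)(15) − (-8)(13) = 314
P_6→P_7: (-8)(11) − (-7)(15) = 17
P_7→P_1: (-7)(7) − (-5)(11) = 6
Σ = 1109
Signed area = Σ/2 = 554.5 (positive ⇒ counter-clockwise traversal).

554.5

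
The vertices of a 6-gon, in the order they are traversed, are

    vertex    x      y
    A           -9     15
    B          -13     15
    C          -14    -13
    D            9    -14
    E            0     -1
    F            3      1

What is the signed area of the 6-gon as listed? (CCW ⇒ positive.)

Cross-terms: 60, 379, 313, -9, 3, 54  ⇒  Σ = 800
Signed area = Σ/2 = 400 (positive ⇒ counter-clockwise traversal).

400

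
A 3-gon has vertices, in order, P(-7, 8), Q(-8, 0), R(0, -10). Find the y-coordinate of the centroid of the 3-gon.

-2/3

Apply the shoelace formula. First the cross-terms c_i = x_i·y_{i+1} − x_{i+1}·y_i:
  64, 80, -70  ⇒  2A = 74, A = 37.
Then Σ (y_i + y_{i+1})·c_i = -148, so ȳ = -148 / (6·37) = -2/3.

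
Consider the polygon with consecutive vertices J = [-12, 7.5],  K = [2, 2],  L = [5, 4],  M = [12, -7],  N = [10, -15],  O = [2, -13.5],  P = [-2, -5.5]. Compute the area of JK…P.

229

Apply the surveyor's formula: 2A = Σ (x_i·y_{i+1} − x_{i+1}·y_i), indices taken mod 7.
J→K: (-12)(2) − (2)(7.5) = -39
K→L: (2)(4) − (5)(2) = -2
L→M: (5)(-7) − (12)(4) = -83
M→N: (12)(-15) − (10)(-7) = -110
N→O: (10)(-13.5) − (2)(-15) = -105
O→P: (2)(-5.5) − (-2)(-13.5) = -38
P→J: (-2)(7.5) − (-12)(-5.5) = -81
Σ = -458
Area = |Σ|/2 = 229.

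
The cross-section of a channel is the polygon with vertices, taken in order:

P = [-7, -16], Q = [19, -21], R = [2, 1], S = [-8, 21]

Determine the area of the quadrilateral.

Apply Gauss's area formula: 2A = Σ (x_i·y_{i+1} − x_{i+1}·y_i), indices taken mod 4.
Σ = (451) + (61) + (50) + (275) = 837
Area = |Σ|/2 = 418.5.

418.5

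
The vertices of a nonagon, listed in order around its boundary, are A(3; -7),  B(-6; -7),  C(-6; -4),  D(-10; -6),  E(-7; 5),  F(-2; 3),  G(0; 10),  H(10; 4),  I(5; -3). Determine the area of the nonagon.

192

Apply the surveyor's formula: 2A = Σ (x_i·y_{i+1} − x_{i+1}·y_i), indices taken mod 9.
Σ = (-63) + (-18) + (-4) + (-92) + (-11) + (-20) + (-100) + (-50) + (-26) = -384
Area = |Σ|/2 = 192.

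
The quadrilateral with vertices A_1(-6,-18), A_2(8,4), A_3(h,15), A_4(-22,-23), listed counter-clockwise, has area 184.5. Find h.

The doubled signed area Σ (x_i y_{i+1} − x_{i+1} y_i) is linear in h.
With h=0 it equals 828; the coefficient of h is -27 (from the two edges through A_3).
So -27·h + 828 = 2·184.5 = 369 ⇒ h = 17.

17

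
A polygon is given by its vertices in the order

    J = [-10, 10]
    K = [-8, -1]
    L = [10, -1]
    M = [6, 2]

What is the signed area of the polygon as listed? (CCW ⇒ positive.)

107

Σ = (90) + (18) + (26) + (80) = 214
Signed area = Σ/2 = 107 (positive ⇒ counter-clockwise traversal).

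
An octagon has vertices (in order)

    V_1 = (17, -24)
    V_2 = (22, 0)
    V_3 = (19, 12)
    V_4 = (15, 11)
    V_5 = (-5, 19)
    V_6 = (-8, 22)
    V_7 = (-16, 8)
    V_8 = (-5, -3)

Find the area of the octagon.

Σ = (528) + (264) + (29) + (340) + (42) + (288) + (88) + (171) = 1750
Area = |Σ|/2 = 875.

875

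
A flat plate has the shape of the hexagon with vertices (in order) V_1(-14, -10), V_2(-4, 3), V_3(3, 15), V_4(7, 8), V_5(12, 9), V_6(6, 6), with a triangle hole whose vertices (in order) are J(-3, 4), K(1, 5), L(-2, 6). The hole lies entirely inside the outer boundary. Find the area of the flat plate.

Outer boundary:
Apply Gauss's area formula: 2A = Σ (x_i·y_{i+1} − x_{i+1}·y_i), indices taken mod 6.
Cross-terms: -82, -69, -81, -33, 18, 24  ⇒  Σ = -223
Area = |Σ|/2 = 111.5.
Hole:
Apply Gauss's area formula: 2A = Σ (x_i·y_{i+1} − x_{i+1}·y_i), indices taken mod 3.
J→K: (-3)(5) − (1)(4) = -19
K→L: (1)(6) − (-2)(5) = 16
L→J: (-2)(4) − (-3)(6) = 10
Σ = 7
Area = |Σ|/2 = 3.5.
Net area = 111.5 − 3.5 = 108.

108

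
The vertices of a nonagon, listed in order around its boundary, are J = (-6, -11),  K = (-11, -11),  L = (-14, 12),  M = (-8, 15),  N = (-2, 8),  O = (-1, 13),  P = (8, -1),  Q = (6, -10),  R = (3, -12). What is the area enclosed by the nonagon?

Apply the shoelace formula: 2A = Σ (x_i·y_{i+1} − x_{i+1}·y_i), indices taken mod 9.
Σ = (-55) + (-286) + (-114) + (-34) + (-18) + (-103) + (-74) + (-42) + (-105) = -831
Area = |Σ|/2 = 415.5.

415.5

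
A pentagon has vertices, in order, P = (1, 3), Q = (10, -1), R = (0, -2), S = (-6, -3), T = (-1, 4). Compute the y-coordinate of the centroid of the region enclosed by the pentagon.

Apply the surveyor's formula. First the cross-terms c_i = x_i·y_{i+1} − x_{i+1}·y_i:
  -31, -20, -12, -27, -7  ⇒  2A = -97, A = -48.5.
Then Σ (y_i + y_{i+1})·c_i = -18, so ȳ = -18 / (6·(-48.5)) = 6/97.

6/97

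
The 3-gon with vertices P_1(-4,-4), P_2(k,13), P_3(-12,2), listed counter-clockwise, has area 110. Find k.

10

The doubled signed area Σ (x_i y_{i+1} − x_{i+1} y_i) is linear in k.
With k=0 it equals 160; the coefficient of k is 6 (from the two edges through P_2).
So 6·k + 160 = 2·110 = 220 ⇒ k = 10.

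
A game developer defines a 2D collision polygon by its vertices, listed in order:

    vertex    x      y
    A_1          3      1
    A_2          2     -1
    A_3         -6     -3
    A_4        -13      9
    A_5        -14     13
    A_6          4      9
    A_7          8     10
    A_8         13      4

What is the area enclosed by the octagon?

230

Σ = (-5) + (-12) + (-93) + (-43) + (-178) + (-32) + (-98) + (1) = -460
Area = |Σ|/2 = 230.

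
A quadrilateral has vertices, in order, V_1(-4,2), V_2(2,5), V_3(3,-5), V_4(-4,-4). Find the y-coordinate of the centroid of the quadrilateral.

-8/15

Apply the surveyor's formula. First the cross-terms c_i = x_i·y_{i+1} − x_{i+1}·y_i:
  -24, -25, -32, -24  ⇒  2A = -105, A = -52.5.
Then Σ (y_i + y_{i+1})·c_i = 168, so ȳ = 168 / (6·(-52.5)) = -8/15.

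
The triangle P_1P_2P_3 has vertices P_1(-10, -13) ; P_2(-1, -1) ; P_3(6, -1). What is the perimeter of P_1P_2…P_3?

42

|P_1P_2| = √((9)² + (12)²) = √225 = 15
|P_2P_3| = √((7)² + (0)²) = √49 = 7
|P_3P_1| = √((-16)² + (-12)²) = √400 = 20
Perimeter = 15 + 7 + 20 = 42.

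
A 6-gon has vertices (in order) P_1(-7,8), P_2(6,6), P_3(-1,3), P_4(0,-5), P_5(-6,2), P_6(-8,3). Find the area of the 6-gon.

Apply Gauss's area formula: 2A = Σ (x_i·y_{i+1} − x_{i+1}·y_i), indices taken mod 6.
Σ = (-90) + (24) + (5) + (-30) + (-2) + (-43) = -136
Area = |Σ|/2 = 68.

68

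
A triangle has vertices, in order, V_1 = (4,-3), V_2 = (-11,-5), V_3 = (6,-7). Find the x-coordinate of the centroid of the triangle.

Apply the shoelace formula. First the cross-terms c_i = x_i·y_{i+1} − x_{i+1}·y_i:
  -53, 107, 10  ⇒  2A = 64, A = 32.
Then Σ (x_i + x_{i+1})·c_i = -64, so x̄ = -64 / (6·32) = -1/3.

-1/3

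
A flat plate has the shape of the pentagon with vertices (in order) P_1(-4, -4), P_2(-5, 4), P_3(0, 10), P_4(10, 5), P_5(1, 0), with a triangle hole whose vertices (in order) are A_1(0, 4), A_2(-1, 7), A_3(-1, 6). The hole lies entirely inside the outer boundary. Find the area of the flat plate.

Outer boundary:
Σ = (-36) + (-50) + (-100) + (-5) + (-4) = -195
Area = |Σ|/2 = 97.5.
Hole:
Σ = (4) + (1) + (-4) = 1
Area = |Σ|/2 = 0.5.
Net area = 97.5 − 0.5 = 97.

97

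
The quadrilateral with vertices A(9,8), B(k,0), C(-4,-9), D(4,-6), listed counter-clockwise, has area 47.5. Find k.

3

The doubled signed area Σ (x_i y_{i+1} − x_{i+1} y_i) is linear in k.
With k=0 it equals 146; the coefficient of k is -17 (from the two edges through B).
So -17·k + 146 = 2·47.5 = 95 ⇒ k = 3.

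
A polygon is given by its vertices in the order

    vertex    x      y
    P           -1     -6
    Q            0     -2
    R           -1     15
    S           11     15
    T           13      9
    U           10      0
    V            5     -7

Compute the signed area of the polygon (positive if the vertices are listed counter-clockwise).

-236.5

Cross-terms: 2, -2, -180, -96, -90, -70, -37  ⇒  Σ = -473
Signed area = Σ/2 = -236.5 (negative ⇒ clockwise traversal).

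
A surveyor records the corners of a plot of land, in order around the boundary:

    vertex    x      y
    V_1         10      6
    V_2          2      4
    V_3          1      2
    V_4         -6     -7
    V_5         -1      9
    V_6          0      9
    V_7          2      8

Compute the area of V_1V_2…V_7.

Apply the shoelace (surveyor's) formula: 2A = Σ (x_i·y_{i+1} − x_{i+1}·y_i), indices taken mod 7.
Σ = (28) + (0) + (5) + (-61) + (-9) + (-18) + (-68) = -123
Area = |Σ|/2 = 61.5.

61.5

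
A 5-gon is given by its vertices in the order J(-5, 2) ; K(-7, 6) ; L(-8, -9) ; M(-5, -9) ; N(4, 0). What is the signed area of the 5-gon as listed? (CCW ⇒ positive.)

83

Apply the surveyor's formula: 2A = Σ (x_i·y_{i+1} − x_{i+1}·y_i), indices taken mod 5.
J→K: (-5)(6) − (-7)(2) = -16
K→L: (-7)(-9) − (-8)(6) = 111
L→M: (-8)(-9) − (-5)(-9) = 27
M→N: (-5)(0) − (4)(-9) = 36
N→J: (4)(2) − (-5)(0) = 8
Σ = 166
Signed area = Σ/2 = 83 (positive ⇒ counter-clockwise traversal).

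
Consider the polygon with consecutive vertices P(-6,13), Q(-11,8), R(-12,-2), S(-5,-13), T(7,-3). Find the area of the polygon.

Apply Gauss's area formula: 2A = Σ (x_i·y_{i+1} − x_{i+1}·y_i), indices taken mod 5.
P→Q: (-6)(8) − (-11)(13) = 95
Q→R: (-11)(-2) − (-12)(8) = 118
R→S: (-12)(-13) − (-5)(-2) = 146
S→T: (-5)(-3) − (7)(-13) = 106
T→P: (7)(13) − (-6)(-3) = 73
Σ = 538
Area = |Σ|/2 = 269.

269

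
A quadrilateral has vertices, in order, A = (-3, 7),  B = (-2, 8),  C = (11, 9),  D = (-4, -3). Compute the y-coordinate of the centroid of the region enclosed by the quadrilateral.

347/75

Apply the shoelace formula. First the cross-terms c_i = x_i·y_{i+1} − x_{i+1}·y_i:
  -10, -106, 3, -37  ⇒  2A = -150, A = -75.
Then Σ (y_i + y_{i+1})·c_i = -2082, so ȳ = -2082 / (6·(-75)) = 347/75.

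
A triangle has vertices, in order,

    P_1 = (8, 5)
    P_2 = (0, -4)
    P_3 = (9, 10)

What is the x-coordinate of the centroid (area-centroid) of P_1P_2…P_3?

17/3

Apply Gauss's area formula. First the cross-terms c_i = x_i·y_{i+1} − x_{i+1}·y_i:
  -32, 36, -35  ⇒  2A = -31, A = -15.5.
Then Σ (x_i + x_{i+1})·c_i = -527, so x̄ = -527 / (6·(-15.5)) = 17/3.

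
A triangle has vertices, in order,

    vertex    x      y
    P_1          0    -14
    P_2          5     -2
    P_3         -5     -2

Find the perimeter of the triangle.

|P_1P_2| = √((5)² + (12)²) = √169 = 13
|P_2P_3| = √((-10)² + (0)²) = √100 = 10
|P_3P_1| = √((5)² + (-12)²) = √169 = 13
Perimeter = 13 + 10 + 13 = 36.

36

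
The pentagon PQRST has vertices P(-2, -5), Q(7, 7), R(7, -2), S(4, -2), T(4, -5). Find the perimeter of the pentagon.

|PQ| = √((9)² + (12)²) = √225 = 15
|QR| = √((0)² + (-9)²) = √81 = 9
|RS| = √((-3)² + (0)²) = √9 = 3
|ST| = √((0)² + (-3)²) = √9 = 3
|TP| = √((-6)² + (0)²) = √36 = 6
Perimeter = 15 + 9 + 3 + 3 + 6 = 36.

36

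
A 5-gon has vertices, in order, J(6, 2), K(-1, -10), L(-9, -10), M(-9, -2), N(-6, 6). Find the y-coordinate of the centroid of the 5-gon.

Apply the shoelace (surveyor's) formula. First the cross-terms c_i = x_i·y_{i+1} − x_{i+1}·y_i:
  -58, -80, -72, -66, -48  ⇒  2A = -324, A = -162.
Then Σ (y_i + y_{i+1})·c_i = 2280, so ȳ = 2280 / (6·(-162)) = -190/81.

-190/81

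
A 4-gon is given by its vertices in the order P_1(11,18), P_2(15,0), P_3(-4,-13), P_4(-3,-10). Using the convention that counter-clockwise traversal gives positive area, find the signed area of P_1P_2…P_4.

P_1→P_2: (11)(0) − (15)(18) = -270
P_2→P_3: (15)(-13) − (-4)(0) = -195
P_3→P_4: (-4)(-10) − (-3)(-13) = 1
P_4→P_1: (-3)(18) − (11)(-10) = 56
Σ = -408
Signed area = Σ/2 = -204 (negative ⇒ clockwise traversal).

-204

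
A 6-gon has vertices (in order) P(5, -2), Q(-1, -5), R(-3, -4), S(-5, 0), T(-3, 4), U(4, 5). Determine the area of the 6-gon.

Cross-terms: -27, -11, -20, -20, -31, -33  ⇒  Σ = -142
Area = |Σ|/2 = 71.

71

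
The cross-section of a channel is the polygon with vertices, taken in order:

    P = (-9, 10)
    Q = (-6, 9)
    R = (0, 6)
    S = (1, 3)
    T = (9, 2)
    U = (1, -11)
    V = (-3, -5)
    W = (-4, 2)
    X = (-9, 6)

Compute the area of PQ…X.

Apply the shoelace (surveyor's) formula: 2A = Σ (x_i·y_{i+1} − x_{i+1}·y_i), indices taken mod 9.
Σ = (-21) + (-36) + (-6) + (-25) + (-101) + (-38) + (-26) + (-6) + (-36) = -295
Area = |Σ|/2 = 147.5.

147.5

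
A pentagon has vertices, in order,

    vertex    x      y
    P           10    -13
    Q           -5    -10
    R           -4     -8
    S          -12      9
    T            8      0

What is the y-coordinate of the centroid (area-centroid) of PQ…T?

Apply the shoelace formula. First the cross-terms c_i = x_i·y_{i+1} − x_{i+1}·y_i:
  -165, 0, -132, -72, -104  ⇒  2A = -473, A = -236.5.
Then Σ (y_i + y_{i+1})·c_i = 4367, so ȳ = 4367 / (6·(-236.5)) = -397/129.

-397/129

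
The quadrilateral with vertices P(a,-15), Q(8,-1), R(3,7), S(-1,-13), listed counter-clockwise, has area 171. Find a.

15

The doubled signed area Σ (x_i y_{i+1} − x_{i+1} y_i) is linear in a.
With a=0 it equals 162; the coefficient of a is 12 (from the two edges through P).
So 12·a + 162 = 2·171 = 342 ⇒ a = 15.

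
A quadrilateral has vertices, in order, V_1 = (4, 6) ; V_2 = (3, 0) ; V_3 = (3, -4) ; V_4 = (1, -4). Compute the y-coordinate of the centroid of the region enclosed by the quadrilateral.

Apply Gauss's area formula. First the cross-terms c_i = x_i·y_{i+1} − x_{i+1}·y_i:
  -18, -12, -8, 22  ⇒  2A = -16, A = -8.
Then Σ (y_i + y_{i+1})·c_i = 48, so ȳ = 48 / (6·(-8)) = -1.

-1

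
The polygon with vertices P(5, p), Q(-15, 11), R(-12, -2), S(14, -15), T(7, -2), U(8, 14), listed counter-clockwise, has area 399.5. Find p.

The doubled signed area Σ (x_i y_{i+1} − x_{i+1} y_i) is linear in p.
With p=0 it equals 546; the coefficient of p is 23 (from the two edges through P).
So 23·p + 546 = 2·399.5 = 799 ⇒ p = 11.

11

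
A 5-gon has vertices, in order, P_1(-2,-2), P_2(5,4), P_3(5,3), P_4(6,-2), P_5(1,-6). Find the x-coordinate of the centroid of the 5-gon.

Apply the shoelace formula. First the cross-terms c_i = x_i·y_{i+1} − x_{i+1}·y_i:
  2, -5, -28, -34, -14  ⇒  2A = -79, A = -39.5.
Then Σ (x_i + x_{i+1})·c_i = -576, so x̄ = -576 / (6·(-39.5)) = 192/79.

192/79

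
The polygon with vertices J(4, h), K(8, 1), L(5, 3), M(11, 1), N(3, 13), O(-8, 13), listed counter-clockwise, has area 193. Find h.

The doubled signed area Σ (x_i y_{i+1} − x_{i+1} y_i) is linear in h.
With h=0 it equals 226; the coefficient of h is -16 (from the two edges through J).
So -16·h + 226 = 2·193 = 386 ⇒ h = -10.

-10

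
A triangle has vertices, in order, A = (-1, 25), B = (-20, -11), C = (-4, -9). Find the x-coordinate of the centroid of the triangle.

-25/3

Apply Gauss's area formula. First the cross-terms c_i = x_i·y_{i+1} − x_{i+1}·y_i:
  511, 136, -109  ⇒  2A = 538, A = 269.
Then Σ (x_i + x_{i+1})·c_i = -13450, so x̄ = -13450 / (6·269) = -25/3.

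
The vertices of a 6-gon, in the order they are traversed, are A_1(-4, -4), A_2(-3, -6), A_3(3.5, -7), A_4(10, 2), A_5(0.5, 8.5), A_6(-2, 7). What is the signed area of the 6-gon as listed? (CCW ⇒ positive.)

Σ = (12) + (42) + (77) + (84) + (20.5) + (36) = 271.5
Signed area = Σ/2 = 135.75 (positive ⇒ counter-clockwise traversal).

135.75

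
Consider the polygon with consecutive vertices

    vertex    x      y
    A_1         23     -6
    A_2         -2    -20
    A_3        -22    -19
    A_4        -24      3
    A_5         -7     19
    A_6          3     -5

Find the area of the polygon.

Apply Gauss's area formula: 2A = Σ (x_i·y_{i+1} − x_{i+1}·y_i), indices taken mod 6.
Σ = (-472) + (-402) + (-522) + (-435) + (-22) + (97) = -1756
Area = |Σ|/2 = 878.

878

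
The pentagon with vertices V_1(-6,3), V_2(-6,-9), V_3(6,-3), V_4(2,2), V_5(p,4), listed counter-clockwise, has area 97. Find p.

0

The doubled signed area Σ (x_i y_{i+1} − x_{i+1} y_i) is linear in p.
With p=0 it equals 194; the coefficient of p is 1 (from the two edges through V_5).
So 1·p + 194 = 2·97 = 194 ⇒ p = 0.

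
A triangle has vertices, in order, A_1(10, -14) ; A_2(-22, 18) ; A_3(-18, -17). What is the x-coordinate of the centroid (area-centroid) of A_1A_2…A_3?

-10

Apply the surveyor's formula. First the cross-terms c_i = x_i·y_{i+1} − x_{i+1}·y_i:
  -128, 698, 422  ⇒  2A = 992, A = 496.
Then Σ (x_i + x_{i+1})·c_i = -29760, so x̄ = -29760 / (6·496) = -10.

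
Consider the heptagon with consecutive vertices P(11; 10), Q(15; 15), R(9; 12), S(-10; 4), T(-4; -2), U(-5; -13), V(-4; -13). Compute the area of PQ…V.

Apply Gauss's area formula: 2A = Σ (x_i·y_{i+1} − x_{i+1}·y_i), indices taken mod 7.
P→Q: (11)(15) − (15)(10) = 15
Q→R: (15)(12) − (9)(15) = 45
R→S: (9)(4) − (-10)(12) = 156
S→T: (-10)(-2) − (-4)(4) = 36
T→U: (-4)(-13) − (-5)(-2) = 42
U→V: (-5)(-13) − (-4)(-13) = 13
V→P: (-4)(10) − (11)(-13) = 103
Σ = 410
Area = |Σ|/2 = 205.

205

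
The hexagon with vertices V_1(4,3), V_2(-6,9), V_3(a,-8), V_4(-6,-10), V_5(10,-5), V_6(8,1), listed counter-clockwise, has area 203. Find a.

-8

The doubled signed area Σ (x_i y_{i+1} − x_{i+1} y_i) is linear in a.
With a=0 it equals 254; the coefficient of a is -19 (from the two edges through V_3).
So -19·a + 254 = 2·203 = 406 ⇒ a = -8.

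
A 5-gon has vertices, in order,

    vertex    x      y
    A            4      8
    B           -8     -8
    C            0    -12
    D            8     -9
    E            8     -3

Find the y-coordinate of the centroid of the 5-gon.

Apply the shoelace formula. First the cross-terms c_i = x_i·y_{i+1} − x_{i+1}·y_i:
  32, 96, 96, 48, 76  ⇒  2A = 348, A = 174.
Then Σ (y_i + y_{i+1})·c_i = -4132, so ȳ = -4132 / (6·174) = -1033/261.

-1033/261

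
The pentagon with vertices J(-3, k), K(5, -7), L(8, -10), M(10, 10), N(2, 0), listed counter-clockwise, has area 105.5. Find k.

-8

Write out the shoelace sum; only the two edges meeting at J involve k:
2·Area = [(2·k − (-3)·0) + ((-3)·(-7) − 5·k)] + 166
       = -3·k + 187 = 211
⇒ k = -8.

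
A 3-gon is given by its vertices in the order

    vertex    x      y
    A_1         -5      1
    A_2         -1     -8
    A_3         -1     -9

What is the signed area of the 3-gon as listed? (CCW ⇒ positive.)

Apply the shoelace formula: 2A = Σ (x_i·y_{i+1} − x_{i+1}·y_i), indices taken mod 3.
Σ = (41) + (1) + (-46) = -4
Signed area = Σ/2 = -2 (negative ⇒ clockwise traversal).

-2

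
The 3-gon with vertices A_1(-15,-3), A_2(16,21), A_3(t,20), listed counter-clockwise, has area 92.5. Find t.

Write out the shoelace sum; only the two edges meeting at A_3 involve t:
2·Area = [(16·20 − t·21) + (t·(-3) − (-15)·20)] + -267
       = -24·t + 353 = 185
⇒ t = 7.

7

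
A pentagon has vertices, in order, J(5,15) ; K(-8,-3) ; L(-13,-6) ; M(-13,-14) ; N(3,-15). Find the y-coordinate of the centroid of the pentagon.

-338/75

Apply Gauss's area formula. First the cross-terms c_i = x_i·y_{i+1} − x_{i+1}·y_i:
  105, 9, 104, 237, 120  ⇒  2A = 575, A = 287.5.
Then Σ (y_i + y_{i+1})·c_i = -7774, so ȳ = -7774 / (6·287.5) = -338/75.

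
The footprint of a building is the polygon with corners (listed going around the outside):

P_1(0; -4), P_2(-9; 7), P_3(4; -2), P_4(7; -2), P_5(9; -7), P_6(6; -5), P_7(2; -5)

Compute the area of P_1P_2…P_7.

51

Apply the shoelace (surveyor's) formula: 2A = Σ (x_i·y_{i+1} − x_{i+1}·y_i), indices taken mod 7.
Σ = (-36) + (-10) + (6) + (-31) + (-3) + (-20) + (-8) = -102
Area = |Σ|/2 = 51.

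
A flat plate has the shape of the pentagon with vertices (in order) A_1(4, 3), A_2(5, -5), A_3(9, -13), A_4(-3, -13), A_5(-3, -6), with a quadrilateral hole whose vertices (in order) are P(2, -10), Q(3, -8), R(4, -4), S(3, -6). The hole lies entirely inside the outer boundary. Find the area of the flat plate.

Outer boundary:
Cross-terms: -35, -20, -156, -21, 15  ⇒  Σ = -217
Area = |Σ|/2 = 108.5.
Hole:
Apply the surveyor's formula: 2A = Σ (x_i·y_{i+1} − x_{i+1}·y_i), indices taken mod 4.
Σ = (14) + (20) + (-12) + (-18) = 4
Area = |Σ|/2 = 2.
Net area = 108.5 − 2 = 106.5.

106.5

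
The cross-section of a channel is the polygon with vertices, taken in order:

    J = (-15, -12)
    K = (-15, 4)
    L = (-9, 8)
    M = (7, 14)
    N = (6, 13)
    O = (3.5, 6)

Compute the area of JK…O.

230.25

Apply the shoelace (surveyor's) formula: 2A = Σ (x_i·y_{i+1} − x_{i+1}·y_i), indices taken mod 6.
J→K: (-15)(4) − (-15)(-12) = -240
K→L: (-15)(8) − (-9)(4) = -84
L→M: (-9)(14) − (7)(8) = -182
M→N: (7)(13) − (6)(14) = 7
N→O: (6)(6) − (3.5)(13) = -9.5
O→J: (3.5)(-12) − (-15)(6) = 48
Σ = -460.5
Area = |Σ|/2 = 230.25.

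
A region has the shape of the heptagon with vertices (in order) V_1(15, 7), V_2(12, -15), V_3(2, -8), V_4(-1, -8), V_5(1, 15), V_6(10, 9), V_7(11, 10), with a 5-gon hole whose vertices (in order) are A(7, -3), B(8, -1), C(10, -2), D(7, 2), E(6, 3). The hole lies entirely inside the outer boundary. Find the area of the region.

302

Outer boundary:
Σ = (-309) + (-66) + (-24) + (-7) + (-141) + (1) + (-73) = -619
Area = |Σ|/2 = 309.5.
Hole:
Apply Gauss's area formula: 2A = Σ (x_i·y_{i+1} − x_{i+1}·y_i), indices taken mod 5.
A→B: (7)(-1) − (8)(-3) = 17
B→C: (8)(-2) − (10)(-1) = -6
C→D: (10)(2) − (7)(-2) = 34
D→E: (7)(3) − (6)(2) = 9
E→A: (6)(-3) − (7)(3) = -39
Σ = 15
Area = |Σ|/2 = 7.5.
Net area = 309.5 − 7.5 = 302.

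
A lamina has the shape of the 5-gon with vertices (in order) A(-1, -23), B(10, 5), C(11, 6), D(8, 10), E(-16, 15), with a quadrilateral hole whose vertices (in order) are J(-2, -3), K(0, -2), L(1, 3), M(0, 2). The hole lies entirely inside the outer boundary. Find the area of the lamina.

471.5

Outer boundary:
Σ = (225) + (5) + (62) + (280) + (383) = 955
Area = |Σ|/2 = 477.5.
Hole:
Apply the shoelace formula: 2A = Σ (x_i·y_{i+1} − x_{i+1}·y_i), indices taken mod 4.
Cross-terms: 4, 2, 2, 4  ⇒  Σ = 12
Area = |Σ|/2 = 6.
Net area = 477.5 − 6 = 471.5.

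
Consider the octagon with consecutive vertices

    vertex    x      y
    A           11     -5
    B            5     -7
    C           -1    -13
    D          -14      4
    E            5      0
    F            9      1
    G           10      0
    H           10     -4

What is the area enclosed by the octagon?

190.5

Apply the shoelace formula: 2A = Σ (x_i·y_{i+1} − x_{i+1}·y_i), indices taken mod 8.
A→B: (11)(-7) − (5)(-5) = -52
B→C: (5)(-13) − (-1)(-7) = -72
C→D: (-1)(4) − (-14)(-13) = -186
D→E: (-14)(0) − (5)(4) = -20
E→F: (5)(1) − (9)(0) = 5
F→G: (9)(0) − (10)(1) = -10
G→H: (10)(-4) − (10)(0) = -40
H→A: (10)(-5) − (11)(-4) = -6
Σ = -381
Area = |Σ|/2 = 190.5.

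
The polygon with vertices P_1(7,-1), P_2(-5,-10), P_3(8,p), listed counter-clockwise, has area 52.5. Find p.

The doubled signed area Σ (x_i y_{i+1} − x_{i+1} y_i) is linear in p.
With p=0 it equals -3; the coefficient of p is -12 (from the two edges through P_3).
So -12·p + -3 = 2·52.5 = 105 ⇒ p = -9.

-9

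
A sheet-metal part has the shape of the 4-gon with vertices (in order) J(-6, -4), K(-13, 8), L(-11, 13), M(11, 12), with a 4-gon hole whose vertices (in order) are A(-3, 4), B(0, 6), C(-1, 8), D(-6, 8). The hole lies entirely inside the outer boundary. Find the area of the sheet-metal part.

200

Outer boundary:
Apply the surveyor's formula: 2A = Σ (x_i·y_{i+1} − x_{i+1}·y_i), indices taken mod 4.
Σ = (-100) + (-81) + (-275) + (28) = -428
Area = |Σ|/2 = 214.
Hole:
Apply the shoelace (surveyor's) formula: 2A = Σ (x_i·y_{i+1} − x_{i+1}·y_i), indices taken mod 4.
Σ = (-18) + (6) + (40) + (0) = 28
Area = |Σ|/2 = 14.
Net area = 214 − 14 = 200.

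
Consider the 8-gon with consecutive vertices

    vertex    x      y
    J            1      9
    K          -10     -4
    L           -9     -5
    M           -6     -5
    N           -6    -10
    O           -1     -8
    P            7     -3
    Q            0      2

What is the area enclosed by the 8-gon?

Apply Gauss's area formula: 2A = Σ (x_i·y_{i+1} − x_{i+1}·y_i), indices taken mod 8.
J→K: (1)(-4) − (-10)(9) = 86
K→L: (-10)(-5) − (-9)(-4) = 14
L→M: (-9)(-5) − (-6)(-5) = 15
M→N: (-6)(-10) − (-6)(-5) = 30
N→O: (-6)(-8) − (-1)(-10) = 38
O→P: (-1)(-3) − (7)(-8) = 59
P→Q: (7)(2) − (0)(-3) = 14
Q→J: (0)(9) − (1)(2) = -2
Σ = 254
Area = |Σ|/2 = 127.

127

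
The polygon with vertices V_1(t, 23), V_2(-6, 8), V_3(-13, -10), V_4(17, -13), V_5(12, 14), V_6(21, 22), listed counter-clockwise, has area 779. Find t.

-5

Write out the shoelace sum; only the two edges meeting at V_1 involve t:
2·Area = [(21·23 − t·22) + (t·8 − (-6)·23)] + 867
       = -14·t + 1488 = 1558
⇒ t = -5.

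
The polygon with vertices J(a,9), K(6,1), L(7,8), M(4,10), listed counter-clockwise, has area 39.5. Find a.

Write out the shoelace sum; only the two edges meeting at J involve a:
2·Area = [(4·9 − a·10) + (a·1 − 6·9)] + 79
       = -9·a + 61 = 79
⇒ a = -2.

-2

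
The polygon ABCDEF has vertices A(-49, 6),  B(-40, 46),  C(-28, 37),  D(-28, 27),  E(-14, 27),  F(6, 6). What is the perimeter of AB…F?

|AB| = √((9)² + (40)²) = √1681 = 41
|BC| = √((12)² + (-9)²) = √225 = 15
|CD| = √((0)² + (-10)²) = √100 = 10
|DE| = √((14)² + (0)²) = √196 = 14
|EF| = √((20)² + (-21)²) = √841 = 29
|FA| = √((-55)² + (0)²) = √3025 = 55
Perimeter = 41 + 15 + 10 + 14 + 29 + 55 = 164.

164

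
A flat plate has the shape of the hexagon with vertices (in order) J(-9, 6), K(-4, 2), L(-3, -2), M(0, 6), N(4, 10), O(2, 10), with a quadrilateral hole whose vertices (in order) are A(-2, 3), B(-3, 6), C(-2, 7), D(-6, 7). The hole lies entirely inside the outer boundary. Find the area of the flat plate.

Outer boundary:
Apply the shoelace (surveyor's) formula: 2A = Σ (x_i·y_{i+1} − x_{i+1}·y_i), indices taken mod 6.
J→K: (-9)(2) − (-4)(6) = 6
K→L: (-4)(-2) − (-3)(2) = 14
L→M: (-3)(6) − (0)(-2) = -18
M→N: (0)(10) − (4)(6) = -24
N→O: (4)(10) − (2)(10) = 20
O→J: (2)(6) − (-9)(10) = 102
Σ = 100
Area = |Σ|/2 = 50.
Hole:
A→B: (-2)(6) − (-3)(3) = -3
B→C: (-3)(7) − (-2)(6) = -9
C→D: (-2)(7) − (-6)(7) = 28
D→A: (-6)(3) − (-2)(7) = -4
Σ = 12
Area = |Σ|/2 = 6.
Net area = 50 − 6 = 44.

44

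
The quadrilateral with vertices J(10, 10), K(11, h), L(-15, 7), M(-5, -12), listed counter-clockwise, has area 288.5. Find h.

Write out the shoelace sum; only the two edges meeting at K involve h:
2·Area = [(10·h − 11·10) + (11·7 − (-15)·h)] + 285
       = 25·h + 252 = 577
⇒ h = 13.

13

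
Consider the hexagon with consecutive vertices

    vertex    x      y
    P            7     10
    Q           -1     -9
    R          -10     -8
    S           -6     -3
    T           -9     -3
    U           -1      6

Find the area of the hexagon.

Apply the shoelace formula: 2A = Σ (x_i·y_{i+1} − x_{i+1}·y_i), indices taken mod 6.
Σ = (-53) + (-82) + (-18) + (-9) + (-57) + (-52) = -271
Area = |Σ|/2 = 135.5.

135.5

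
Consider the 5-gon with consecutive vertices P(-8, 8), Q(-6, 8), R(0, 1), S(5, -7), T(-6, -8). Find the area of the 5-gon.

Apply Gauss's area formula: 2A = Σ (x_i·y_{i+1} − x_{i+1}·y_i), indices taken mod 5.
P→Q: (-8)(8) − (-6)(8) = -16
Q→R: (-6)(1) − (0)(8) = -6
R→S: (0)(-7) − (5)(1) = -5
S→T: (5)(-8) − (-6)(-7) = -82
T→P: (-6)(8) − (-8)(-8) = -112
Σ = -221
Area = |Σ|/2 = 110.5.

110.5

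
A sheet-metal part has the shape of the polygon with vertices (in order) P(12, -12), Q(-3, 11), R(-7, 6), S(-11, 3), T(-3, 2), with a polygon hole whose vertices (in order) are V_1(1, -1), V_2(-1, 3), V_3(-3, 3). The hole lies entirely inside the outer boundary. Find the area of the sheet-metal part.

95.5

Outer boundary:
Apply the surveyor's formula: 2A = Σ (x_i·y_{i+1} − x_{i+1}·y_i), indices taken mod 5.
Σ = (96) + (59) + (45) + (-13) + (12) = 199
Area = |Σ|/2 = 99.5.
Hole:
Σ = (2) + (6) + (0) = 8
Area = |Σ|/2 = 4.
Net area = 99.5 − 4 = 95.5.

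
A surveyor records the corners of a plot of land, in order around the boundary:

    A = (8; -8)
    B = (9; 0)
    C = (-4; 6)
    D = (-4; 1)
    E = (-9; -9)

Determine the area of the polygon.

Σ = (72) + (54) + (20) + (45) + (144) = 335
Area = |Σ|/2 = 167.5.

167.5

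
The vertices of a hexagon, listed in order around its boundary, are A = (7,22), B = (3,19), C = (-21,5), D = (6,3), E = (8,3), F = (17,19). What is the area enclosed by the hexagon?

Apply the shoelace formula: 2A = Σ (x_i·y_{i+1} − x_{i+1}·y_i), indices taken mod 6.
Σ = (67) + (414) + (-93) + (-6) + (101) + (241) = 724
Area = |Σ|/2 = 362.

362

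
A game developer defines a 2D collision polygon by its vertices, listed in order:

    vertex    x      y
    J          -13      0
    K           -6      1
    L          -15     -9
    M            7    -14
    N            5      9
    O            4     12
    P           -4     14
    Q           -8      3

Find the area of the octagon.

Apply Gauss's area formula: 2A = Σ (x_i·y_{i+1} − x_{i+1}·y_i), indices taken mod 8.
Σ = (-13) + (69) + (273) + (133) + (24) + (104) + (100) + (39) = 729
Area = |Σ|/2 = 364.5.

364.5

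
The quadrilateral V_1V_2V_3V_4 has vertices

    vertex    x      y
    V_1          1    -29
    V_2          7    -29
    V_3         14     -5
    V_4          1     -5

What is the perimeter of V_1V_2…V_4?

|V_1V_2| = √((6)² + (0)²) = √36 = 6
|V_2V_3| = √((7)² + (24)²) = √625 = 25
|V_3V_4| = √((-13)² + (0)²) = √169 = 13
|V_4V_1| = √((0)² + (-24)²) = √576 = 24
Perimeter = 6 + 25 + 13 + 24 = 68.

68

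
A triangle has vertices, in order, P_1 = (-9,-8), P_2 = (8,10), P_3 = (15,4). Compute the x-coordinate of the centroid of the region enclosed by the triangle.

14/3

Apply Gauss's area formula. First the cross-terms c_i = x_i·y_{i+1} − x_{i+1}·y_i:
  -26, -118, -84  ⇒  2A = -228, A = -114.
Then Σ (x_i + x_{i+1})·c_i = -3192, so x̄ = -3192 / (6·(-114)) = 14/3.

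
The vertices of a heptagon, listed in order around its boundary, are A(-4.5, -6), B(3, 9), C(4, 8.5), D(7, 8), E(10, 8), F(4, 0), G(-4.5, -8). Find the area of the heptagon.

78.75

Apply the shoelace (surveyor's) formula: 2A = Σ (x_i·y_{i+1} − x_{i+1}·y_i), indices taken mod 7.
Σ = (-22.5) + (-10.5) + (-27.5) + (-24) + (-32) + (-32) + (-9) = -157.5
Area = |Σ|/2 = 78.75.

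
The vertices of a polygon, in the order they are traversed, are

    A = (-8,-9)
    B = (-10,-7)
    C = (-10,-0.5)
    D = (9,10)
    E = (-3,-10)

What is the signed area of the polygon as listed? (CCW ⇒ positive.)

-153.75

Apply the surveyor's formula: 2A = Σ (x_i·y_{i+1} − x_{i+1}·y_i), indices taken mod 5.
Σ = (-34) + (-65) + (-95.5) + (-60) + (-53) = -307.5
Signed area = Σ/2 = -153.75 (negative ⇒ clockwise traversal).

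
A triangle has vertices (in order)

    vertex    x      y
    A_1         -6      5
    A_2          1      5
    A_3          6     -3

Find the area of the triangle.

28

Apply the surveyor's formula: 2A = Σ (x_i·y_{i+1} − x_{i+1}·y_i), indices taken mod 3.
A_1→A_2: (-6)(5) − (1)(5) = -35
A_2→A_3: (1)(-3) − (6)(5) = -33
A_3→A_1: (6)(5) − (-6)(-3) = 12
Σ = -56
Area = |Σ|/2 = 28.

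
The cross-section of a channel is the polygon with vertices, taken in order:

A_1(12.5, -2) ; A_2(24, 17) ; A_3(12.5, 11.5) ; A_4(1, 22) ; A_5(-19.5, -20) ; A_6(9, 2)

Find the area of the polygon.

547.25

Apply the shoelace formula: 2A = Σ (x_i·y_{i+1} − x_{i+1}·y_i), indices taken mod 6.
A_1→A_2: (12.5)(17) − (24)(-2) = 260.5
A_2→A_3: (24)(11.5) − (12.5)(17) = 63.5
A_3→A_4: (12.5)(22) − (1)(11.5) = 263.5
A_4→A_5: (1)(-20) − (-19.5)(22) = 409
A_5→A_6: (-19.5)(2) − (9)(-20) = 141
A_6→A_1: (9)(-2) − (12.5)(2) = -43
Σ = 1094.5
Area = |Σ|/2 = 547.25.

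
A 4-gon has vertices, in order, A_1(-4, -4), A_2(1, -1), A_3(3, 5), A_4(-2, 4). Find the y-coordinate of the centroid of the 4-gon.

95/93

Apply the surveyor's formula. First the cross-terms c_i = x_i·y_{i+1} − x_{i+1}·y_i:
  8, 8, 22, 24  ⇒  2A = 62, A = 31.
Then Σ (y_i + y_{i+1})·c_i = 190, so ȳ = 190 / (6·31) = 95/93.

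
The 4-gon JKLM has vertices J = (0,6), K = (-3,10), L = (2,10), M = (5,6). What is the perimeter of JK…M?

|JK| = √((-3)² + (4)²) = √25 = 5
|KL| = √((5)² + (0)²) = √25 = 5
|LM| = √((3)² + (-4)²) = √25 = 5
|MJ| = √((-5)² + (0)²) = √25 = 5
Perimeter = 5 + 5 + 5 + 5 = 20.

20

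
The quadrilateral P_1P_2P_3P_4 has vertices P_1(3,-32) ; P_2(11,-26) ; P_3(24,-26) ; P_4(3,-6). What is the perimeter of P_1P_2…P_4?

|P_1P_2| = √((8)² + (6)²) = √100 = 10
|P_2P_3| = √((13)² + (0)²) = √169 = 13
|P_3P_4| = √((-21)² + (20)²) = √841 = 29
|P_4P_1| = √((0)² + (-26)²) = √676 = 26
Perimeter = 10 + 13 + 29 + 26 = 78.

78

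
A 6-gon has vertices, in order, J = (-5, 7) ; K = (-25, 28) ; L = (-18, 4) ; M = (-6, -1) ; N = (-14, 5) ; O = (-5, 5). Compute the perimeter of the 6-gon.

|JK| = √((-20)² + (21)²) = √841 = 29
|KL| = √((7)² + (-24)²) = √625 = 25
|LM| = √((12)² + (-5)²) = √169 = 13
|MN| = √((-8)² + (6)²) = √100 = 10
|NO| = √((9)² + (0)²) = √81 = 9
|OJ| = √((0)² + (2)²) = √4 = 2
Perimeter = 29 + 25 + 13 + 10 + 9 + 2 = 88.

88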